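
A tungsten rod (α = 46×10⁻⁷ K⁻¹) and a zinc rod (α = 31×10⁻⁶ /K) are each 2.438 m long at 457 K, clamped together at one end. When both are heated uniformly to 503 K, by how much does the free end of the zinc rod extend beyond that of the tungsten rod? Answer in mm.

ΔT = 46 K
tungsten: ΔL = 46×10⁻⁷ × 2.438 m × 46 = 5.1588×10⁻⁴ m = 0.51588 mm
zinc: ΔL = 31×10⁻⁶ × 2.438 m × 46 = 3.4766×10⁻³ m = 3.4766 mm
difference = 3.4766 − 0.51588 = 2.96072 mm

2.96 mm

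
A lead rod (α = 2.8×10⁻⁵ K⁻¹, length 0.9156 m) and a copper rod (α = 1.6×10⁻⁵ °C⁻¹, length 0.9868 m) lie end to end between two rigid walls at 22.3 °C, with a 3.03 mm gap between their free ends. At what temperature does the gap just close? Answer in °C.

T = 95.4 °C

Gap closes when ΔL₁ + ΔL₂ = 3.03 mm = 3.03×10⁻³ m
(α₁L₁ + α₂L₂)ΔT = g
α₁L₁ + α₂L₂ = 2.8×10⁻⁵×0.9156 + 1.6×10⁻⁵×0.9868 = 4.14256×10⁻⁵ m/K
ΔT = 3.03×10⁻³ / 4.14256×10⁻⁵ = 73.143 K
T = 22.3 + 73.143 = 95.443 °C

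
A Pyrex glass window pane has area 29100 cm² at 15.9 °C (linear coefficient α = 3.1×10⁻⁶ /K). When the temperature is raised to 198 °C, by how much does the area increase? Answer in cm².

Area coefficient ≈ 2α; |ΔT| = 182.1 K
ΔA = 2αA₀ΔT = 2(3.1×10⁻⁶)(29100)(182.1) = 32.9 cm²

ΔA = 32.9 cm²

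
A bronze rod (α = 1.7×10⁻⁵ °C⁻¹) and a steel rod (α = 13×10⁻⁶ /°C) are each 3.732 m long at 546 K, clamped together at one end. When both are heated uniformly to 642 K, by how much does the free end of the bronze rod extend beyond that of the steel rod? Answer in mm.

1.43 mm

ΔT = 96 K
bronze: ΔL = 1.7×10⁻⁵ × 3.732 m × 96 = 6.0906×10⁻³ m = 6.0906 mm
steel: ΔL = 13×10⁻⁶ × 3.732 m × 96 = 4.6575×10⁻³ m = 4.6575 mm
difference = 6.0906 − 4.6575 = 1.4331 mm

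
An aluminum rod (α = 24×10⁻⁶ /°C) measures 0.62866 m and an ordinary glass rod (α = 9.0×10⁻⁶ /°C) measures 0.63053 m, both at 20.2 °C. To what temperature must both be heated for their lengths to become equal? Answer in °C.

Equal length when α₁L₁ΔT − α₂L₂ΔT = L₂ − L₁ = 1.87×10⁻³ m
α₁L₁ = 1.508784×10⁻⁵, α₂L₂ = 5.67477×10⁻⁶ → Δ(αL) = 9.41307×10⁻⁶ m/K
ΔT = 1.87×10⁻³ / 9.41307×10⁻⁶ = 198.660 K, so T = 20.2 + 198.660 = 218.860 °C

T = 218.9 °C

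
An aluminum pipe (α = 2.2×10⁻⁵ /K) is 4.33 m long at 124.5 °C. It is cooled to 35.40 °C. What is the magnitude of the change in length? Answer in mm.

ΔL = 8.49 mm

|ΔT| = |35.40 − 124.5| = 89.10 K
ΔL = αL₀ΔT = (2.2×10⁻⁵)(4.33)(89.10) = 8.49×10⁻³ m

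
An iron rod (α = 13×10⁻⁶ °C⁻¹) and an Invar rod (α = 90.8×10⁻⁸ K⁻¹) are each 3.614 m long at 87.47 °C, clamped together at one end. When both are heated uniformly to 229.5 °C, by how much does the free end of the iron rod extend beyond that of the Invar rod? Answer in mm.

ΔT = 142.03 K
iron: ΔL = 13×10⁻⁶ × 3.614 m × 142.03 = 6.6729×10⁻³ m = 6.6729 mm
Invar: ΔL = 90.8×10⁻⁸ × 3.614 m × 142.03 = 4.6607×10⁻⁴ m = 0.46607 mm
difference = 6.6729 − 0.46607 = 6.20683 mm

6.21 mm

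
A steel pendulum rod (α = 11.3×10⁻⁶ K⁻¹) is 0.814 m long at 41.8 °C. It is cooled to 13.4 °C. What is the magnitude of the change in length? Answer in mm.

|ΔT| = |13.4 − 41.8| = 28.4 K
ΔL = αL₀ΔT = (11.3×10⁻⁶)(0.814)(28.4) = 2.61×10⁻⁴ m

ΔL = 0.261 mm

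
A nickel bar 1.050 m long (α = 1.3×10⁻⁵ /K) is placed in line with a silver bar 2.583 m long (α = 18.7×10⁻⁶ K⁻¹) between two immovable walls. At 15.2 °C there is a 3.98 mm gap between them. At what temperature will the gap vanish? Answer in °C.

α₁L₁ = 1.365×10⁻⁵ m/K, α₂L₂ = 4.83021×10⁻⁵ m/K → total 6.19521×10⁻⁵ m/K
ΔT = g/(α₁L₁+α₂L₂) = 3.98×10⁻³ / 6.19521×10⁻⁵ = 64.243 K
T = 15.2 + 64.243 = 79.443 °C

T = 79.4 °C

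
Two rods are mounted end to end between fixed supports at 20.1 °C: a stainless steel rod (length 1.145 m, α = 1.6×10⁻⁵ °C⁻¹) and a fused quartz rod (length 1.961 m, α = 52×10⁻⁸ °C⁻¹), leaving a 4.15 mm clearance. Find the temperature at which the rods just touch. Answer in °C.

T = 235 °C

α₁L₁ = 1.832×10⁻⁵ m/K, α₂L₂ = 1.01972×10⁻⁶ m/K → total 1.933972×10⁻⁵ m/K
ΔT = g/(α₁L₁+α₂L₂) = 4.15×10⁻³ / 1.933972×10⁻⁵ = 214.58 K
T = 20.1 + 214.58 = 234.68 °C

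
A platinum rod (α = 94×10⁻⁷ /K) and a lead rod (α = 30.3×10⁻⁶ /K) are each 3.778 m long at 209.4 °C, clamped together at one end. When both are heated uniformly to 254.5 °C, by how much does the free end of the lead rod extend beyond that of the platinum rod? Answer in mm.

ΔT = 45.1 K
platinum: ΔL = 94×10⁻⁷ × 3.778 m × 45.1 = 1.6016×10⁻³ m = 1.6016 mm
lead: ΔL = 30.3×10⁻⁶ × 3.778 m × 45.1 = 5.1628×10⁻³ m = 5.1628 mm
difference = 5.1628 − 1.6016 = 3.5612 mm

3.56 mm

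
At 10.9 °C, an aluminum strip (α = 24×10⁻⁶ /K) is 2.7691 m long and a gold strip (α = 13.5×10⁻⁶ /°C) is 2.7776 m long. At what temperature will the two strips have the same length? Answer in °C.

T = 304.4 °C

Equal length when α₁L₁ΔT − α₂L₂ΔT = L₂ − L₁ = 8.50×10⁻³ m
α₁L₁ = 6.64584×10⁻⁵, α₂L₂ = 3.74976×10⁻⁵ → Δ(αL) = 2.89608×10⁻⁵ m/K
ΔT = 8.50×10⁻³ / 2.89608×10⁻⁵ = 293.500 K, so T = 10.9 + 293.500 = 304.400 °C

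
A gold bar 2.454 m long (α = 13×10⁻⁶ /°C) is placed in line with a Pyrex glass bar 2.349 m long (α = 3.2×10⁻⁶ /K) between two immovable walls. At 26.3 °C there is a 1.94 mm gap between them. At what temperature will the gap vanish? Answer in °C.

T = 75.5 °C

Gap closes when ΔL₁ + ΔL₂ = 1.94 mm = 1.94×10⁻³ m
(α₁L₁ + α₂L₂)ΔT = g
α₁L₁ + α₂L₂ = 13×10⁻⁶×2.454 + 3.2×10⁻⁶×2.349 = 3.94188×10⁻⁵ m/K
ΔT = 1.94×10⁻³ / 3.94188×10⁻⁵ = 49.215 K
T = 26.3 + 49.215 = 75.515 °C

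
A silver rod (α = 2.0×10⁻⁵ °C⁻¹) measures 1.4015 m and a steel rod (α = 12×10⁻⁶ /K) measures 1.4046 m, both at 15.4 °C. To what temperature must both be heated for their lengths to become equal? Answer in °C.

T = 292.8 °C

Equal length when α₁L₁ΔT − α₂L₂ΔT = L₂ − L₁ = 3.10×10⁻³ m
α₁L₁ = 2.803×10⁻⁵, α₂L₂ = 1.68552×10⁻⁵ → Δ(αL) = 1.11748×10⁻⁵ m/K
ΔT = 3.10×10⁻³ / 1.11748×10⁻⁵ = 277.410 K, so T = 15.4 + 277.410 = 292.810 °C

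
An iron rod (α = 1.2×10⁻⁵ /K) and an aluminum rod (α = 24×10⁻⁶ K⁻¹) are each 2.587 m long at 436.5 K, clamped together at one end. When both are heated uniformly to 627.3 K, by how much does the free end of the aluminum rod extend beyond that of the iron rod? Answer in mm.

5.92 mm

ΔT = 190.8 K
iron: ΔL = 1.2×10⁻⁵ × 2.587 m × 190.8 = 5.9232×10⁻³ m = 5.9232 mm
aluminum: ΔL = 24×10⁻⁶ × 2.587 m × 190.8 = 1.1846×10⁻² m = 11.846 mm
difference = 11.846 − 5.9232 = 5.9228 mm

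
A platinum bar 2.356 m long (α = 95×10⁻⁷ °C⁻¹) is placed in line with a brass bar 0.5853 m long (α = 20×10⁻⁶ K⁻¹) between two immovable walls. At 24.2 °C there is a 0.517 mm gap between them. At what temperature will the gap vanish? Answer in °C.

T = 39.4 °C

Gap closes when ΔL₁ + ΔL₂ = 0.517 mm = 5.17×10⁻⁴ m
(α₁L₁ + α₂L₂)ΔT = g
α₁L₁ + α₂L₂ = 95×10⁻⁷×2.356 + 20×10⁻⁶×0.5853 = 3.4088×10⁻⁵ m/K
ΔT = 5.17×10⁻⁴ / 3.4088×10⁻⁵ = 15.167 K
T = 24.2 + 15.167 = 39.367 °C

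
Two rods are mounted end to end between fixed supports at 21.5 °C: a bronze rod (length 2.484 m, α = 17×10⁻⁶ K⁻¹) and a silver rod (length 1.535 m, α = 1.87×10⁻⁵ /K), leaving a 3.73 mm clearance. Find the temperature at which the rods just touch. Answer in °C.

α₁L₁ = 4.2228×10⁻⁵ m/K, α₂L₂ = 2.87045×10⁻⁵ m/K → total 7.09325×10⁻⁵ m/K
ΔT = g/(α₁L₁+α₂L₂) = 3.73×10⁻³ / 7.09325×10⁻⁵ = 52.585 K
T = 21.5 + 52.585 = 74.085 °C

T = 74.1 °C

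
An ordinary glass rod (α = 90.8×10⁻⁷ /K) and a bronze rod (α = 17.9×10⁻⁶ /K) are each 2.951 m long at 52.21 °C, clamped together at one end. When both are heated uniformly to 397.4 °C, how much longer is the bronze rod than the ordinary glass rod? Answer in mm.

8.98 mm

ΔT = 345.19 K
ordinary glass: ΔL = 90.8×10⁻⁷ × 2.951 m × 345.19 = 9.2494×10⁻³ m = 9.2494 mm
bronze: ΔL = 17.9×10⁻⁶ × 2.951 m × 345.19 = 1.8234×10⁻² m = 18.234 mm
difference = 18.234 − 9.2494 = 8.9846 mm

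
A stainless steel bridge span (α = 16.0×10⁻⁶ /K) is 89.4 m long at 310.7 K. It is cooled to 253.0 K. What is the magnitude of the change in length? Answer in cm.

ΔL = 8.25 cm

|ΔT| = |253.0 − 310.7| = 57.7 K
ΔL = αL₀ΔT = (16.0×10⁻⁶)(89.4)(57.7) = 8.25×10⁻² m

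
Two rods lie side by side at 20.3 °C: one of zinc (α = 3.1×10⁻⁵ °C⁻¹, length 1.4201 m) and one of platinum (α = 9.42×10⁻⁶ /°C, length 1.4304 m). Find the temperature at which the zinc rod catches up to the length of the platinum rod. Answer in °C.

Equal length when α₁L₁ΔT − α₂L₂ΔT = L₂ − L₁ = 1.03×10⁻² m
α₁L₁ = 4.40231×10⁻⁵, α₂L₂ = 1.3474368×10⁻⁵ → Δ(αL) = 3.0548732×10⁻⁵ m/K
ΔT = 1.03×10⁻² / 3.0548732×10⁻⁵ = 337.166 K, so T = 20.3 + 337.166 = 357.466 °C

T = 357.5 °C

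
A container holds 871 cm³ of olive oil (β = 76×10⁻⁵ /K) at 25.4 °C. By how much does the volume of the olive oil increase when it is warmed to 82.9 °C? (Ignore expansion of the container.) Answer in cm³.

|ΔT| = |82.9 − 25.4| = 57.5 K
ΔV = βV₀ΔT = (76×10⁻⁵)(871)(57.5) = 38.1 cm³

ΔV = 38.1 cm³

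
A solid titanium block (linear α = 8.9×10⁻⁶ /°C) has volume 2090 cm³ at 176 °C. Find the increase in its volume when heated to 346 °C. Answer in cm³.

ΔV = 9.49 cm³

Isotropic solid: β ≈ 3α = 2.7×10⁻⁵ /K; ΔT = 170 K
ΔV = 3αV₀ΔT = 3(8.9×10⁻⁶)(2090)(170) = 9.49 cm³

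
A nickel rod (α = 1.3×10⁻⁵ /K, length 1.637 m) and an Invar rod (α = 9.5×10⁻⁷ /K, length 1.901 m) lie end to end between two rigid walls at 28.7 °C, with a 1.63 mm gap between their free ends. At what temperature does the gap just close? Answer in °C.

Gap closes when ΔL₁ + ΔL₂ = 1.63 mm = 1.63×10⁻³ m
(α₁L₁ + α₂L₂)ΔT = g
α₁L₁ + α₂L₂ = 1.3×10⁻⁵×1.637 + 9.5×10⁻⁷×1.901 = 2.308695×10⁻⁵ m/K
ΔT = 1.63×10⁻³ / 2.308695×10⁻⁵ = 70.603 K
T = 28.7 + 70.603 = 99.303 °C

T = 99.3 °C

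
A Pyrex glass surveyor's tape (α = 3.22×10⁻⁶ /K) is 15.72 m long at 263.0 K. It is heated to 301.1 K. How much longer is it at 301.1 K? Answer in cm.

ΔL = 0.193 cm

|ΔT| = |301.1 − 263.0| = 38.1 K
ΔL = αL₀ΔT = (3.22×10⁻⁶)(15.72)(38.1) = 1.93×10⁻³ m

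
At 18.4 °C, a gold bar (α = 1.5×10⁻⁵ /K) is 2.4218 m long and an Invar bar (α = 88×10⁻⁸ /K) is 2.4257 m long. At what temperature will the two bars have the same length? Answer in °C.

Equal length when α₁L₁ΔT − α₂L₂ΔT = L₂ − L₁ = 3.90×10⁻³ m
α₁L₁ = 3.6327×10⁻⁵, α₂L₂ = 2.134616×10⁻⁶ → Δ(αL) = 3.4192384×10⁻⁵ m/K
ΔT = 3.90×10⁻³ / 3.4192384×10⁻⁵ = 114.060 K, so T = 18.4 + 114.060 = 132.460 °C

T = 132.5 °C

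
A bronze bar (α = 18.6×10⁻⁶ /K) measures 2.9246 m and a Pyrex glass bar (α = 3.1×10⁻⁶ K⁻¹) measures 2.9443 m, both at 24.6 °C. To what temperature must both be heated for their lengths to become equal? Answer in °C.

T = 459.8 °C

Equal length when α₁L₁ΔT − α₂L₂ΔT = L₂ − L₁ = 1.97×10⁻² m
α₁L₁ = 5.439756×10⁻⁵, α₂L₂ = 9.12733×10⁻⁶ → Δ(αL) = 4.527023×10⁻⁵ m/K
ΔT = 1.97×10⁻² / 4.527023×10⁻⁵ = 435.165 K, so T = 24.6 + 435.165 = 459.765 °C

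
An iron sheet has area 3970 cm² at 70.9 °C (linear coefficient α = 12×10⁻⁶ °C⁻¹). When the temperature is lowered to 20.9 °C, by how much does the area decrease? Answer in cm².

Area coefficient ≈ 2α; |ΔT| = 50.0 K
ΔA = 2αA₀ΔT = 2(12×10⁻⁶)(3970)(50.0) = 4.76 cm²

ΔA = 4.76 cm²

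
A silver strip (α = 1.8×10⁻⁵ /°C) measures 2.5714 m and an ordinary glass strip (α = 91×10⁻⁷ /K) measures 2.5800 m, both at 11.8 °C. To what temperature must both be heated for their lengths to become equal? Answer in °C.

T = 388.9 °C

Equal length when α₁L₁ΔT − α₂L₂ΔT = L₂ − L₁ = 8.60×10⁻³ m
α₁L₁ = 4.62852×10⁻⁵, α₂L₂ = 2.3478×10⁻⁵ → Δ(αL) = 2.28072×10⁻⁵ m/K
ΔT = 8.60×10⁻³ / 2.28072×10⁻⁵ = 377.074 K, so T = 11.8 + 377.074 = 388.874 °C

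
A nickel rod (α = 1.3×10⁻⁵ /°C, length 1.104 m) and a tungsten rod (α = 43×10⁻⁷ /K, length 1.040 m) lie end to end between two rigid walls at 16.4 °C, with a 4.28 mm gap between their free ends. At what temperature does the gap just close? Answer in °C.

Gap closes when ΔL₁ + ΔL₂ = 4.28 mm = 4.28×10⁻³ m
(α₁L₁ + α₂L₂)ΔT = g
α₁L₁ + α₂L₂ = 1.3×10⁻⁵×1.104 + 43×10⁻⁷×1.040 = 1.8824×10⁻⁵ m/K
ΔT = 4.28×10⁻³ / 1.8824×10⁻⁵ = 227.37 K
T = 16.4 + 227.37 = 243.77 °C

T = 244 °C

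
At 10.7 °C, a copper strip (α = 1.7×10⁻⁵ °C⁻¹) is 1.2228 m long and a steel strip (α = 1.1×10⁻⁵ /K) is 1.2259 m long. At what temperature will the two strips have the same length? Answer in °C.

Equal length when α₁L₁ΔT − α₂L₂ΔT = L₂ − L₁ = 3.10×10⁻³ m
α₁L₁ = 2.07876×10⁻⁵, α₂L₂ = 1.34849×10⁻⁵ → Δ(αL) = 7.3027×10⁻⁶ m/K
ΔT = 3.10×10⁻³ / 7.3027×10⁻⁶ = 424.501 K, so T = 10.7 + 424.501 = 435.201 °C

T = 435.2 °C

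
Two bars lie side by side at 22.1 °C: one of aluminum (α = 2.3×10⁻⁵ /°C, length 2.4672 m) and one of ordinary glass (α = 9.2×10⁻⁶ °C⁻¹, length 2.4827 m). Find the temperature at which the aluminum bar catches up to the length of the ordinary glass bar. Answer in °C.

T = 479.3 °C

L₁(1 + α₁ΔT) = L₂(1 + α₂ΔT) ⇒ ΔT = (L₂ − L₁)/(α₁L₁ − α₂L₂)
L₂ − L₁ = 2.4827 − 2.4672 = 1.55×10⁻² m
α₁L₁ − α₂L₂ = 2.3×10⁻⁵×2.4672 − 9.2×10⁻⁶×2.4827 = 3.390476×10⁻⁵ m/K
ΔT = 1.55×10⁻² / 3.390476×10⁻⁵ = 457.163 K
T = 22.1 + 457.163 = 479.263 °C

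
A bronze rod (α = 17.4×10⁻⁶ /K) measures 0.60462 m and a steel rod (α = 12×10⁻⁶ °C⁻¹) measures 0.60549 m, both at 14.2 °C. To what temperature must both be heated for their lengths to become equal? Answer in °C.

T = 281.5 °C

L₁(1 + α₁ΔT) = L₂(1 + α₂ΔT) ⇒ ΔT = (L₂ − L₁)/(α₁L₁ − α₂L₂)
L₂ − L₁ = 0.60549 − 0.60462 = 8.70×10⁻⁴ m
α₁L₁ − α₂L₂ = 17.4×10⁻⁶×0.60462 − 12×10⁻⁶×0.60549 = 3.254508×10⁻⁶ m/K
ΔT = 8.70×10⁻⁴ / 3.254508×10⁻⁶ = 267.322 K
T = 14.2 + 267.322 = 281.522 °C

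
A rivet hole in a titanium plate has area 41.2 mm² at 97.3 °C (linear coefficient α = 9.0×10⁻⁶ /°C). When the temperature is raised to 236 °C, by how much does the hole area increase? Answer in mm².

Area coefficient ≈ 2α; |ΔT| = 138.7 K
ΔA = 2αA₀ΔT = 2(9.0×10⁻⁶)(41.2)(138.7) = 0.103 mm²

ΔA = 0.103 mm²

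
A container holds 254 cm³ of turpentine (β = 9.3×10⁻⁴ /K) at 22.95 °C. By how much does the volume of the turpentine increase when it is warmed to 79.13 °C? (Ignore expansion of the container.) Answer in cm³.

|ΔT| = |79.13 − 22.95| = 56.18 K
ΔV = βV₀ΔT = (9.3×10⁻⁴)(254)(56.18) = 13.3 cm³

ΔV = 13.3 cm³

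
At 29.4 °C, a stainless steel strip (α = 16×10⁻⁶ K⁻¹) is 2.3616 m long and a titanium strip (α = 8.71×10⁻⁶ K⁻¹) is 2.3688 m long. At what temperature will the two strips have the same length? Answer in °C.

L₁(1 + α₁ΔT) = L₂(1 + α₂ΔT) ⇒ ΔT = (L₂ − L₁)/(α₁L₁ − α₂L₂)
L₂ − L₁ = 2.3688 − 2.3616 = 7.20×10⁻³ m
α₁L₁ − α₂L₂ = 16×10⁻⁶×2.3616 − 8.71×10⁻⁶×2.3688 = 1.7153352×10⁻⁵ m/K
ΔT = 7.20×10⁻³ / 1.7153352×10⁻⁵ = 419.743 K
T = 29.4 + 419.743 = 449.143 °C

T = 449.1 °C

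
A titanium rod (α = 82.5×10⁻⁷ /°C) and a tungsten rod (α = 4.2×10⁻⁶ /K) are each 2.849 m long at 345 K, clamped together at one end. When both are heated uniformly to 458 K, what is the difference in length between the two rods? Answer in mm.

1.30 mm

ΔT = 113 K
titanium: ΔL = 82.5×10⁻⁷ × 2.849 m × 113 = 2.6560×10⁻³ m = 2.6560 mm
tungsten: ΔL = 4.2×10⁻⁶ × 2.849 m × 113 = 1.3521×10⁻³ m = 1.3521 mm
difference = 2.6560 − 1.3521 = 1.3039 mm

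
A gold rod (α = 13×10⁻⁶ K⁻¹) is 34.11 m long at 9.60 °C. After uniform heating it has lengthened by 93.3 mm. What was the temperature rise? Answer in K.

ΔT = 210 K

ΔL = αL₀ΔT ⇒ ΔT = ΔL / (αL₀)
ΔT = 93.3×10⁻³ m / (13×10⁻⁶ × 34.11 m) = 210.41 K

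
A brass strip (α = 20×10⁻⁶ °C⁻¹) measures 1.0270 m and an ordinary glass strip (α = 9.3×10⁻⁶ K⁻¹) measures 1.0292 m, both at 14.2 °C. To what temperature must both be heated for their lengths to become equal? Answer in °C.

T = 214.8 °C

Equal length when α₁L₁ΔT − α₂L₂ΔT = L₂ − L₁ = 2.20×10⁻³ m
α₁L₁ = 2.054×10⁻⁵, α₂L₂ = 9.57156×10⁻⁶ → Δ(αL) = 1.096844×10⁻⁵ m/K
ΔT = 2.20×10⁻³ / 1.096844×10⁻⁵ = 200.575 K, so T = 14.2 + 200.575 = 214.775 °C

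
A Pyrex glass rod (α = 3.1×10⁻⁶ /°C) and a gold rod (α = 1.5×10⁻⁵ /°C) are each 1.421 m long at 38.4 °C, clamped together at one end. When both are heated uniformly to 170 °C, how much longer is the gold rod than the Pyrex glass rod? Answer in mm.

2.23 mm

ΔT = 131.6 K
Pyrex glass: ΔL = 3.1×10⁻⁶ × 1.421 m × 131.6 = 5.7971×10⁻⁴ m = 0.57971 mm
gold: ΔL = 1.5×10⁻⁵ × 1.421 m × 131.6 = 2.8051×10⁻³ m = 2.8051 mm
difference = 2.8051 − 0.57971 = 2.22539 mm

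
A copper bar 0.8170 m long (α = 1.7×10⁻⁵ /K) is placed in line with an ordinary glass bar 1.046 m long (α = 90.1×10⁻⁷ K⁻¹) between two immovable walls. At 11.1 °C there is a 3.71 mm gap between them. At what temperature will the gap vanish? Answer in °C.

Gap closes when ΔL₁ + ΔL₂ = 3.71 mm = 3.71×10⁻³ m
(α₁L₁ + α₂L₂)ΔT = g
α₁L₁ + α₂L₂ = 1.7×10⁻⁵×0.8170 + 90.1×10⁻⁷×1.046 = 2.331346×10⁻⁵ m/K
ΔT = 3.71×10⁻³ / 2.331346×10⁻⁵ = 159.14 K
T = 11.1 + 159.14 = 170.24 °C

T = 170 °C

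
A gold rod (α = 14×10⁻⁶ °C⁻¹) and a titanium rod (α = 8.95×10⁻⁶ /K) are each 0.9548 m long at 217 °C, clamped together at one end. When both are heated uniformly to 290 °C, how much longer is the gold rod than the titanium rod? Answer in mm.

ΔT = 73 K
gold: ΔL = 14×10⁻⁶ × 0.9548 m × 73 = 9.7581×10⁻⁴ m = 0.97581 mm
titanium: ΔL = 8.95×10⁻⁶ × 0.9548 m × 73 = 6.2382×10⁻⁴ m = 0.62382 mm
difference = 0.97581 − 0.62382 = 0.35199 mm

0.352 mm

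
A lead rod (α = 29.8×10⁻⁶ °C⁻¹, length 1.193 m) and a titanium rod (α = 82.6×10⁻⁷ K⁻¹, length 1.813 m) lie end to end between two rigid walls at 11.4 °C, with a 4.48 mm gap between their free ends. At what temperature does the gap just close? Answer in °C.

Gap closes when ΔL₁ + ΔL₂ = 4.48 mm = 4.48×10⁻³ m
(α₁L₁ + α₂L₂)ΔT = g
α₁L₁ + α₂L₂ = 29.8×10⁻⁶×1.193 + 82.6×10⁻⁷×1.813 = 5.052678×10⁻⁵ m/K
ΔT = 4.48×10⁻³ / 5.052678×10⁻⁵ = 88.67 K
T = 11.4 + 88.67 = 100.07 °C

T = 100 °C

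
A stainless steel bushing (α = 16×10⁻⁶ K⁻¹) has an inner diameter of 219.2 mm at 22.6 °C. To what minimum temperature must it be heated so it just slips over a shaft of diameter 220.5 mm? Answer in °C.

Required Δd = 220.5 − 219.2 = 1.3 mm
Δd = αd₀ΔT ⇒ ΔT = Δd/(αd₀) = 1.3 / (16×10⁻⁶ × 219.2) = 370.67 K
T_min = 22.6 + 370.67 = 393.27 °C

T = 393 °C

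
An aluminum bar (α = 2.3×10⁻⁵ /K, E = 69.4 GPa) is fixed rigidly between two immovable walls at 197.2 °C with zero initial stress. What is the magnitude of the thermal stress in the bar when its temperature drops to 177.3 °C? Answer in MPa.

σ = 31.8 MPa

Fully constrained: the free strain ε = αΔT is blocked, so σ = Eε = EαΔT.
|ΔT| = 19.9 K
σ = 69.4×10⁹ × 2.3×10⁻⁵ × 19.9 = 3.18×10⁷ Pa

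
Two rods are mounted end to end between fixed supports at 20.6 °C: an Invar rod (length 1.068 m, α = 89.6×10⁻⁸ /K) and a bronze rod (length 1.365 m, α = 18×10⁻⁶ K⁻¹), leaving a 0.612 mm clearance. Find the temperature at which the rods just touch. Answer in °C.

α₁L₁ = 9.56928×10⁻⁷ m/K, α₂L₂ = 2.457×10⁻⁵ m/K → total 2.5526928×10⁻⁵ m/K
ΔT = g/(α₁L₁+α₂L₂) = 6.12×10⁻⁴ / 2.5526928×10⁻⁵ = 23.975 K
T = 20.6 + 23.975 = 44.575 °C

T = 44.6 °C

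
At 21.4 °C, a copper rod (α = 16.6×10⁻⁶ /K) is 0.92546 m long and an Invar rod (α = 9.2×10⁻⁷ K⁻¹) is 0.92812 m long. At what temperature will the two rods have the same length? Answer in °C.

T = 204.7 °C

Equal length when α₁L₁ΔT − α₂L₂ΔT = L₂ − L₁ = 2.66×10⁻³ m
α₁L₁ = 1.5362636×10⁻⁵, α₂L₂ = 8.538704×10⁻⁷ → Δ(αL) = 1.45087656×10⁻⁵ m/K
ΔT = 2.66×10⁻³ / 1.45087656×10⁻⁵ = 183.337 K, so T = 21.4 + 183.337 = 204.737 °C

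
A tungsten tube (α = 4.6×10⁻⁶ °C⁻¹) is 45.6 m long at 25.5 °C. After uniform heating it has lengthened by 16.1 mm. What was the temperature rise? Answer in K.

ΔT = 76.8 K

ΔL = αL₀ΔT ⇒ ΔT = ΔL / (αL₀)
ΔT = 16.1×10⁻³ m / (4.6×10⁻⁶ × 45.6 m) = 76.754 K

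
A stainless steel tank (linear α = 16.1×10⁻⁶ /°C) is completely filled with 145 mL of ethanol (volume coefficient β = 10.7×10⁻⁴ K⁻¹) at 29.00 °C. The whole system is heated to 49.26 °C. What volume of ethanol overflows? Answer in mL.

3.00 mL

The tank also expands: β_container ≈ 3α = 4.83×10⁻⁵ /K
Net overflow = V₀(β_liq − 3α_cont)ΔT
β − 3α = 1.07×10⁻³ − 4.83×10⁻⁵ = 1.0217×10⁻³ /K; ΔT = 20.26 K
ΔV = 145 × 1.0217×10⁻³ × 20.26 = 3.00 mL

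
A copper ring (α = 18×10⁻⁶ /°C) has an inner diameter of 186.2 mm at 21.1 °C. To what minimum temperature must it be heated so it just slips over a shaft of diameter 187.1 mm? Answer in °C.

T = 290 °C

Required Δd = 187.1 − 186.2 = 0.9 mm
Δd = αd₀ΔT ⇒ ΔT = Δd/(αd₀) = 0.9 / (18×10⁻⁶ × 186.2) = 268.53 K
T_min = 21.1 + 268.53 = 289.63 °C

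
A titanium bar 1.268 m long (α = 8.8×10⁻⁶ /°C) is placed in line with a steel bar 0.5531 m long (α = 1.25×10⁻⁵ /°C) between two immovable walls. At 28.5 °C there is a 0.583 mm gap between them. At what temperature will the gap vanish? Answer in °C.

T = 60.8 °C

α₁L₁ = 1.11584×10⁻⁵ m/K, α₂L₂ = 6.91375×10⁻⁶ m/K → total 1.807215×10⁻⁵ m/K
ΔT = g/(α₁L₁+α₂L₂) = 5.83×10⁻⁴ / 1.807215×10⁻⁵ = 32.260 K
T = 28.5 + 32.260 = 60.760 °C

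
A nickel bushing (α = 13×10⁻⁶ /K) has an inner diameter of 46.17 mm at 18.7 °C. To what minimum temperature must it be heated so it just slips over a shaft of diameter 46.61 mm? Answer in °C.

T = 752 °C

Required Δd = 46.61 − 46.17 = 0.44 mm
Δd = αd₀ΔT ⇒ ΔT = Δd/(αd₀) = 0.44 / (13×10⁻⁶ × 46.17) = 733.08 K
T_min = 18.7 + 733.08 = 751.78 °C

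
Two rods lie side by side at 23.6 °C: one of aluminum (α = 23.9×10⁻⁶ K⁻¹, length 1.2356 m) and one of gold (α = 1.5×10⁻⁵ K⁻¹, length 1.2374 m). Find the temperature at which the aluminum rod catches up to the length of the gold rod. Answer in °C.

Equal length when α₁L₁ΔT − α₂L₂ΔT = L₂ − L₁ = 1.80×10⁻³ m
α₁L₁ = 2.953084×10⁻⁵, α₂L₂ = 1.8561×10⁻⁵ → Δ(αL) = 1.096984×10⁻⁵ m/K
ΔT = 1.80×10⁻³ / 1.096984×10⁻⁵ = 164.086 K, so T = 23.6 + 164.086 = 187.686 °C

T = 187.7 °C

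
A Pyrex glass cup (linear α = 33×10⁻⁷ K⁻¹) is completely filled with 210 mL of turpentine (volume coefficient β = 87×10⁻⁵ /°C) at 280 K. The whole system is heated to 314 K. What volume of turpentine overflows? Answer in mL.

The cup also expands: β_container ≈ 3α = 9.9×10⁻⁶ /K
Net overflow = V₀(β_liq − 3α_cont)ΔT
β − 3α = 8.70×10⁻⁴ − 9.9×10⁻⁶ = 8.601×10⁻⁴ /K; ΔT = 34 K
ΔV = 210 × 8.601×10⁻⁴ × 34 = 6.14 mL

6.14 mL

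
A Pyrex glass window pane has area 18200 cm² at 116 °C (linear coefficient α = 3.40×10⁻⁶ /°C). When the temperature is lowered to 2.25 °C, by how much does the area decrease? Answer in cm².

ΔA = 14.1 cm²

Area coefficient ≈ 2α; |ΔT| = 113.75 K
ΔA = 2αA₀ΔT = 2(3.40×10⁻⁶)(18200)(113.75) = 14.1 cm²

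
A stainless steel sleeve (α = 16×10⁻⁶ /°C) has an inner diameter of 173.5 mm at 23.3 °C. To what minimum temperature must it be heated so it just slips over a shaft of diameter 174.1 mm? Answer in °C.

Required Δd = 174.1 − 173.5 = 0.6 mm
Δd = αd₀ΔT ⇒ ΔT = Δd/(αd₀) = 0.6 / (16×10⁻⁶ × 173.5) = 216.14 K
T_min = 23.3 + 216.14 = 239.44 °C

T = 239 °C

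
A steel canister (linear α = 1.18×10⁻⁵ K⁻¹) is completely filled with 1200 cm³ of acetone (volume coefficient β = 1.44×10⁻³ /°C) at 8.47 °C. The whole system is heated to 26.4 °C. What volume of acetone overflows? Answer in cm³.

The canister also expands: β_container ≈ 3α = 3.54×10⁻⁵ /K
Net overflow = V₀(β_liq − 3α_cont)ΔT
β − 3α = 1.44×10⁻³ − 3.54×10⁻⁵ = 1.4046×10⁻³ /K; ΔT = 17.93 K
ΔV = 1200 × 1.4046×10⁻³ × 17.93 = 30.2 cm³

30.2 cm³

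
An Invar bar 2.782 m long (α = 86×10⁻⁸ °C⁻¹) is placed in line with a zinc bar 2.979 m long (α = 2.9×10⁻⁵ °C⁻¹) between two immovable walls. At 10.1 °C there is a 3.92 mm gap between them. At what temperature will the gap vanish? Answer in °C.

α₁L₁ = 2.39252×10⁻⁶ m/K, α₂L₂ = 8.6391×10⁻⁵ m/K → total 8.878352×10⁻⁵ m/K
ΔT = g/(α₁L₁+α₂L₂) = 3.92×10⁻³ / 8.878352×10⁻⁵ = 44.152 K
T = 10.1 + 44.152 = 54.252 °C

T = 54.3 °C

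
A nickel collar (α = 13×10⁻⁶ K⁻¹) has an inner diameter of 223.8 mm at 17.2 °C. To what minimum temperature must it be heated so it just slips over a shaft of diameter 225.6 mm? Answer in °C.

T = 636 °C

Required Δd = 225.6 − 223.8 = 1.8 mm
Δd = αd₀ΔT ⇒ ΔT = Δd/(αd₀) = 1.8 / (13×10⁻⁶ × 223.8) = 618.68 K
T_min = 17.2 + 618.68 = 635.88 °C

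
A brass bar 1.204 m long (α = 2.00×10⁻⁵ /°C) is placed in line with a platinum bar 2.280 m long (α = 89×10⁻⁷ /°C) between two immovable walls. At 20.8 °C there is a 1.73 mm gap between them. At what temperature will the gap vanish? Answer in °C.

T = 59.8 °C

α₁L₁ = 2.408×10⁻⁵ m/K, α₂L₂ = 2.0292×10⁻⁵ m/K → total 4.4372×10⁻⁵ m/K
ΔT = g/(α₁L₁+α₂L₂) = 1.73×10⁻³ / 4.4372×10⁻⁵ = 38.989 K
T = 20.8 + 38.989 = 59.789 °C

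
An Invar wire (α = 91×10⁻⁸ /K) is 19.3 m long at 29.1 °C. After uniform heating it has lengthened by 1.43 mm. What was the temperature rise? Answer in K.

ΔL = αL₀ΔT ⇒ ΔT = ΔL / (αL₀)
ΔT = 1.43×10⁻³ m / (91×10⁻⁸ × 19.3 m) = 81.421 K

ΔT = 81.4 K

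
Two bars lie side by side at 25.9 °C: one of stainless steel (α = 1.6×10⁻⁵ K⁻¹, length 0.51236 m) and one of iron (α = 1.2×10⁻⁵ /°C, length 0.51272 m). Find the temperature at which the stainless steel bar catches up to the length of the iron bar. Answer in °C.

L₁(1 + α₁ΔT) = L₂(1 + α₂ΔT) ⇒ ΔT = (L₂ − L₁)/(α₁L₁ − α₂L₂)
L₂ − L₁ = 0.51272 − 0.51236 = 3.60×10⁻⁴ m
α₁L₁ − α₂L₂ = 1.6×10⁻⁵×0.51236 − 1.2×10⁻⁵×0.51272 = 2.04512×10⁻⁶ m/K
ΔT = 3.60×10⁻⁴ / 2.04512×10⁻⁶ = 176.029 K
T = 25.9 + 176.029 = 201.929 °C

T = 201.9 °C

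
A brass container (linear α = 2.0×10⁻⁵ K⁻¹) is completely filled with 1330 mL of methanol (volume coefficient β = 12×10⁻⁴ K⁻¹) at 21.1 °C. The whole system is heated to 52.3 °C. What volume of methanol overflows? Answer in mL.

The container also expands: β_container ≈ 3α = 6.0×10⁻⁵ /K
Net overflow = V₀(β_liq − 3α_cont)ΔT
β − 3α = 1.20×10⁻³ − 6.0×10⁻⁵ = 1.14×10⁻³ /K; ΔT = 31.2 K
ΔV = 1330 × 1.14×10⁻³ × 31.2 = 47.3 mL

47.3 mL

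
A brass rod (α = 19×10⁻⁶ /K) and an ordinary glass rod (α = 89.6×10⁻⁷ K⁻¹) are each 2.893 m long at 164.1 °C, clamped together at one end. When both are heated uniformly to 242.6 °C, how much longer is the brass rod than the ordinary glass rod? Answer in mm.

2.28 mm

ΔT = 78.5 K
brass: ΔL = 19×10⁻⁶ × 2.893 m × 78.5 = 4.3149×10⁻³ m = 4.3149 mm
ordinary glass: ΔL = 89.6×10⁻⁷ × 2.893 m × 78.5 = 2.0348×10⁻³ m = 2.0348 mm
difference = 4.3149 − 2.0348 = 2.2801 mm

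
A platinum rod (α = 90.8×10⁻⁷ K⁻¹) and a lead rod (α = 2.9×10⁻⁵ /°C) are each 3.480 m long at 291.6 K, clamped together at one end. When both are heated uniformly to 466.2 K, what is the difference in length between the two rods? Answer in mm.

12.1 mm

ΔT = 174.6 K
platinum: ΔL = 90.8×10⁻⁷ × 3.480 m × 174.6 = 5.5171×10⁻³ m = 5.5171 mm
lead: ΔL = 2.9×10⁻⁵ × 3.480 m × 174.6 = 1.7621×10⁻² m = 17.621 mm
difference = 17.621 − 5.5171 = 12.1039 mm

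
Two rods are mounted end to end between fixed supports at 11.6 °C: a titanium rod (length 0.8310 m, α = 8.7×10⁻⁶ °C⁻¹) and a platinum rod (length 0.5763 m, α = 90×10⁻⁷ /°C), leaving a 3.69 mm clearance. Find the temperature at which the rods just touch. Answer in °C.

α₁L₁ = 7.2297×10⁻⁶ m/K, α₂L₂ = 5.1867×10⁻⁶ m/K → total 1.24164×10⁻⁵ m/K
ΔT = g/(α₁L₁+α₂L₂) = 3.69×10⁻³ / 1.24164×10⁻⁵ = 297.19 K
T = 11.6 + 297.19 = 308.79 °C

T = 309 °C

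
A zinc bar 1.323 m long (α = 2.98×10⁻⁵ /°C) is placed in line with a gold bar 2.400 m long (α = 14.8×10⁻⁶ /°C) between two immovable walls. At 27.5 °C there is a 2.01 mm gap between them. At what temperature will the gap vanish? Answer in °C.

T = 54.3 °C

Gap closes when ΔL₁ + ΔL₂ = 2.01 mm = 2.01×10⁻³ m
(α₁L₁ + α₂L₂)ΔT = g
α₁L₁ + α₂L₂ = 2.98×10⁻⁵×1.323 + 14.8×10⁻⁶×2.400 = 7.49454×10⁻⁵ m/K
ΔT = 2.01×10⁻³ / 7.49454×10⁻⁵ = 26.820 K
T = 27.5 + 26.820 = 54.320 °C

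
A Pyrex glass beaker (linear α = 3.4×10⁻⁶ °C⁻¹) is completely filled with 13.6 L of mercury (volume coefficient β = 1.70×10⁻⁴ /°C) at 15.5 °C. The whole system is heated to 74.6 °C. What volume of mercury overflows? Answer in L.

The beaker also expands: β_container ≈ 3α = 1.02×10⁻⁵ /K
Net overflow = V₀(β_liq − 3α_cont)ΔT
β − 3α = 1.70×10⁻⁴ − 1.02×10⁻⁵ = 1.598×10⁻⁴ /K; ΔT = 59.1 K
ΔV = 13.6 × 1.598×10⁻⁴ × 59.1 = 0.128 L

0.128 L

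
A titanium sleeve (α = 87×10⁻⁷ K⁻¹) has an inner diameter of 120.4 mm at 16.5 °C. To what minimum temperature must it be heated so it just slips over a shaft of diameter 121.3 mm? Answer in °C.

T = 876 °C

Required Δd = 121.3 − 120.4 = 0.9 mm
Δd = αd₀ΔT ⇒ ΔT = Δd/(αd₀) = 0.9 / (87×10⁻⁷ × 120.4) = 859.20 K
T_min = 16.5 + 859.20 = 875.70 °C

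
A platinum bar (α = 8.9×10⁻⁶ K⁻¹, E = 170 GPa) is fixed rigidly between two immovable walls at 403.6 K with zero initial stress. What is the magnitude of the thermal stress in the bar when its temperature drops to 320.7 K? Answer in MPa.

Fully constrained: the free strain ε = αΔT is blocked, so σ = Eε = EαΔT.
|ΔT| = 82.9 K
σ = 170×10⁹ × 8.9×10⁻⁶ × 82.9 = 1.25×10⁸ Pa

σ = 125 MPa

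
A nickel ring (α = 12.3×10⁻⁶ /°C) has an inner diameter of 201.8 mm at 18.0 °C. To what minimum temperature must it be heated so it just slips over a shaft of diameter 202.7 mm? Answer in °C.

Required Δd = 202.7 − 201.8 = 0.9 mm
Δd = αd₀ΔT ⇒ ΔT = Δd/(αd₀) = 0.9 / (12.3×10⁻⁶ × 201.8) = 362.59 K
T_min = 18.0 + 362.59 = 380.59 °C

T = 381 °C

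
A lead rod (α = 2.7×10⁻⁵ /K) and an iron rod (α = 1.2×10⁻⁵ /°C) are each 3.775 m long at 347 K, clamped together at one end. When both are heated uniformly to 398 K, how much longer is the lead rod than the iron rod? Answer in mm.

ΔT = 51 K
lead: ΔL = 2.7×10⁻⁵ × 3.775 m × 51 = 5.1982×10⁻³ m = 5.1982 mm
iron: ΔL = 1.2×10⁻⁵ × 3.775 m × 51 = 2.3103×10⁻³ m = 2.3103 mm
difference = 5.1982 − 2.3103 = 2.8879 mm

2.89 mm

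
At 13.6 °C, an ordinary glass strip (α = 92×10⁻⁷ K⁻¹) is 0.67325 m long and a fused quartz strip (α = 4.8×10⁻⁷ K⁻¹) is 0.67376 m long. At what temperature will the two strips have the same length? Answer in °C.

T = 100.5 °C

Equal length when α₁L₁ΔT − α₂L₂ΔT = L₂ − L₁ = 5.10×10⁻⁴ m
α₁L₁ = 6.1939×10⁻⁶, α₂L₂ = 3.234048×10⁻⁷ → Δ(αL) = 5.8704952×10⁻⁶ m/K
ΔT = 5.10×10⁻⁴ / 5.8704952×10⁻⁶ = 86.875 K, so T = 13.6 + 86.875 = 100.475 °C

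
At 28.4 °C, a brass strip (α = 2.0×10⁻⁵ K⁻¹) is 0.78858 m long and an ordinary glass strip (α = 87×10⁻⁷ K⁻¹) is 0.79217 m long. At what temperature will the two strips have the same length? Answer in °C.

Equal length when α₁L₁ΔT − α₂L₂ΔT = L₂ − L₁ = 3.59×10⁻³ m
α₁L₁ = 1.57716×10⁻⁵, α₂L₂ = 6.891879×10⁻⁶ → Δ(αL) = 8.879721×10⁻⁶ m/K
ΔT = 3.59×10⁻³ / 8.879721×10⁻⁶ = 404.292 K, so T = 28.4 + 404.292 = 432.692 °C

T = 432.7 °C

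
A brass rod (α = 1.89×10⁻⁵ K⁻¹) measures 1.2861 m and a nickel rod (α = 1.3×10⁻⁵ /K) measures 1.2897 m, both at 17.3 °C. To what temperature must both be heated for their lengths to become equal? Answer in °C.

Equal length when α₁L₁ΔT − α₂L₂ΔT = L₂ − L₁ = 3.60×10⁻³ m
α₁L₁ = 2.430729×10⁻⁵, α₂L₂ = 1.67661×10⁻⁵ → Δ(αL) = 7.54119×10⁻⁶ m/K
ΔT = 3.60×10⁻³ / 7.54119×10⁻⁶ = 477.378 K, so T = 17.3 + 477.378 = 494.678 °C

T = 494.7 °C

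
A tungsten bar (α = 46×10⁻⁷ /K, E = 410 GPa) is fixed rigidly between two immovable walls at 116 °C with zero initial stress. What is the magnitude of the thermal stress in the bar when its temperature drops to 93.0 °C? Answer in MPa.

Fully constrained: the free strain ε = αΔT is blocked, so σ = Eε = EαΔT.
|ΔT| = 23.0 K
σ = 410×10⁹ × 46×10⁻⁷ × 23.0 = 4.34×10⁷ Pa

σ = 43.4 MPa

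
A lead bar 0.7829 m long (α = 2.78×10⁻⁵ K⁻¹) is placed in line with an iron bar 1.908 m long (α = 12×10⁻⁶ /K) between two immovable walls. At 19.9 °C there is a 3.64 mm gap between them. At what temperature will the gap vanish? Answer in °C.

Gap closes when ΔL₁ + ΔL₂ = 3.64 mm = 3.64×10⁻³ m
(α₁L₁ + α₂L₂)ΔT = g
α₁L₁ + α₂L₂ = 2.78×10⁻⁵×0.7829 + 12×10⁻⁶×1.908 = 4.466062×10⁻⁵ m/K
ΔT = 3.64×10⁻³ / 4.466062×10⁻⁵ = 81.50 K
T = 19.9 + 81.50 = 101.40 °C

T = 101 °C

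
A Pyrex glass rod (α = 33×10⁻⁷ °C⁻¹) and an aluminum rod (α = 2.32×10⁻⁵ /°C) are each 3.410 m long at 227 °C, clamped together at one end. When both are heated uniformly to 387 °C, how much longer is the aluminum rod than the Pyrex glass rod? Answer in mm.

10.9 mm

ΔT = 160 K
Pyrex glass: ΔL = 33×10⁻⁷ × 3.410 m × 160 = 1.8005×10⁻³ m = 1.8005 mm
aluminum: ΔL = 2.32×10⁻⁵ × 3.410 m × 160 = 1.2658×10⁻² m = 12.658 mm
difference = 12.658 − 1.8005 = 10.8575 mm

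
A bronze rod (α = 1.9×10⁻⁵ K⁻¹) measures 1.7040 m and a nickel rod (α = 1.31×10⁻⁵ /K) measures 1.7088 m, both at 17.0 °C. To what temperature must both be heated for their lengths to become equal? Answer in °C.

T = 497.4 °C

Equal length when α₁L₁ΔT − α₂L₂ΔT = L₂ − L₁ = 4.80×10⁻³ m
α₁L₁ = 3.2376×10⁻⁵, α₂L₂ = 2.238528×10⁻⁵ → Δ(αL) = 9.99072×10⁻⁶ m/K
ΔT = 4.80×10⁻³ / 9.99072×10⁻⁶ = 480.446 K, so T = 17.0 + 480.446 = 497.446 °C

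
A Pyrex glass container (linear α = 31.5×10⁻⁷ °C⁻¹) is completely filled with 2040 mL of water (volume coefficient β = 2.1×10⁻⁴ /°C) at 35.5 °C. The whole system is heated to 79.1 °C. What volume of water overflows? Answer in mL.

The container also expands: β_container ≈ 3α = 9.45×10⁻⁶ /K
Net overflow = V₀(β_liq − 3α_cont)ΔT
β − 3α = 2.10×10⁻⁴ − 9.45×10⁻⁶ = 2.0055×10⁻⁴ /K; ΔT = 43.6 K
ΔV = 2040 × 2.0055×10⁻⁴ × 43.6 = 17.8 mL

17.8 mL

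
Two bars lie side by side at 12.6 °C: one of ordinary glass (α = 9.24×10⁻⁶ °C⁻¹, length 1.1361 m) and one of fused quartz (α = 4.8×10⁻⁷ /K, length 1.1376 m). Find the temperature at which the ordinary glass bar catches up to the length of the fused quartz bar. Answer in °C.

Equal length when α₁L₁ΔT − α₂L₂ΔT = L₂ − L₁ = 1.50×10⁻³ m
α₁L₁ = 1.0497564×10⁻⁵, α₂L₂ = 5.46048×10⁻⁷ → Δ(αL) = 9.951516×10⁻⁶ m/K
ΔT = 1.50×10⁻³ / 9.951516×10⁻⁶ = 150.731 K, so T = 12.6 + 150.731 = 163.331 °C

T = 163.3 °C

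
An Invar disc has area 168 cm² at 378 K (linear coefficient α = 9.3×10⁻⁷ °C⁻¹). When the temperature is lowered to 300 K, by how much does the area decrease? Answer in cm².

Area coefficient ≈ 2α; |ΔT| = 78 K
ΔA = 2αA₀ΔT = 2(9.3×10⁻⁷)(168)(78) = 0.0244 cm²

ΔA = 0.0244 cm²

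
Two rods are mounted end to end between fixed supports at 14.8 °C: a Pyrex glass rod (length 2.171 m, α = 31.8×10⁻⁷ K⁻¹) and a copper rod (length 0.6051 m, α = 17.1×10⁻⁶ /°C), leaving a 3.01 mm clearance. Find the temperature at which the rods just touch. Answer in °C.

α₁L₁ = 6.90378×10⁻⁶ m/K, α₂L₂ = 1.034721×10⁻⁵ m/K → total 1.725099×10⁻⁵ m/K
ΔT = g/(α₁L₁+α₂L₂) = 3.01×10⁻³ / 1.725099×10⁻⁵ = 174.48 K
T = 14.8 + 174.48 = 189.28 °C

T = 189 °C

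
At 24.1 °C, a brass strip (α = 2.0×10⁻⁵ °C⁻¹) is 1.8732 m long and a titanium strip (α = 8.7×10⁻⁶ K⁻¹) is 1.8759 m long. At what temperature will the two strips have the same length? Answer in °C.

L₁(1 + α₁ΔT) = L₂(1 + α₂ΔT) ⇒ ΔT = (L₂ − L₁)/(α₁L₁ − α₂L₂)
L₂ − L₁ = 1.8759 − 1.8732 = 2.70×10⁻³ m
α₁L₁ − α₂L₂ = 2.0×10⁻⁵×1.8732 − 8.7×10⁻⁶×1.8759 = 2.114367×10⁻⁵ m/K
ΔT = 2.70×10⁻³ / 2.114367×10⁻⁵ = 127.698 K
T = 24.1 + 127.698 = 151.798 °C

T = 151.8 °C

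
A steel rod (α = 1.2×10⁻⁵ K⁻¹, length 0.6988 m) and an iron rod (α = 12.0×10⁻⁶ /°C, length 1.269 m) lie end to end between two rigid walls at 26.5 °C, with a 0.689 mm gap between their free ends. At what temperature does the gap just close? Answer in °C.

Gap closes when ΔL₁ + ΔL₂ = 0.689 mm = 6.89×10⁻⁴ m
(α₁L₁ + α₂L₂)ΔT = g
α₁L₁ + α₂L₂ = 1.2×10⁻⁵×0.6988 + 12.0×10⁻⁶×1.269 = 2.36136×10⁻⁵ m/K
ΔT = 6.89×10⁻⁴ / 2.36136×10⁻⁵ = 29.178 K
T = 26.5 + 29.178 = 55.678 °C

T = 55.7 °C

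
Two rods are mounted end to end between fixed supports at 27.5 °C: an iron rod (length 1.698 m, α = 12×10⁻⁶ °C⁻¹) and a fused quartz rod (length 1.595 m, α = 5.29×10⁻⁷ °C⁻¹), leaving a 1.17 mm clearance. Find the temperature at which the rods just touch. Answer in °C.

α₁L₁ = 2.0376×10⁻⁵ m/K, α₂L₂ = 8.43755×10⁻⁷ m/K → total 2.1219755×10⁻⁵ m/K
ΔT = g/(α₁L₁+α₂L₂) = 1.17×10⁻³ / 2.1219755×10⁻⁵ = 55.137 K
T = 27.5 + 55.137 = 82.637 °C

T = 82.6 °C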